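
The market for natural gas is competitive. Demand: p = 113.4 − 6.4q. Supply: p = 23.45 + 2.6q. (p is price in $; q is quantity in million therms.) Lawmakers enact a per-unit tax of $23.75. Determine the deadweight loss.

Competitive equilibrium: 113.4 − 6.4q = 23.45 + 2.6q → q* = 9.9944, p* = 49.4356.
With the tax, the buyer price exceeds the seller price by 23.75: (113.4 − 6.4q) − (23.45 + 2.6q) = 23.75 → q' = 7.3556.
Δq = 9.9944 − 7.3556 = 2.6388; the wedge equals the tax, 23.75.
The triangle = ½ × 2.6388 × 23.75 = $31.34 million.

$31.34 million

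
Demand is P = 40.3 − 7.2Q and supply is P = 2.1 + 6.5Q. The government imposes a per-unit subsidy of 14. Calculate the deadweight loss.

7.15

Competitive equilibrium: 40.3 − 7.2Q = 2.1 + 6.5Q → Q* = 2.7883, P* = 20.2241.
The subsidy lowers effective supply by 14: P = 6.5Q − 11.9.
New quantity: 40.3 − 7.2Q = 6.5Q − 11.9 → Q' = 3.8102.
Overproduction ΔQ = 3.8102 − 2.7883 = 1.0219; wedge = subsidy = 14.
The triangle = ½ × 1.0219 × 14 = 7.15.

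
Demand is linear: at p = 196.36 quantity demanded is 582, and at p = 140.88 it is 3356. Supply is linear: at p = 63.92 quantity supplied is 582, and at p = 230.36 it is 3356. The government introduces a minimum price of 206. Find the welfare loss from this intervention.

Demand slope = (140.88 − 196.36)/(3356 − 582) = −0.02, so p = 208 − 0.02q.
Supply slope = (230.36 − 63.92)/(3356 − 582) = 0.06, so p = 29 + 0.06q.
Competitive equilibrium: 208 − 0.02q = 29 + 0.06q → q* = 2237.5, p* = 163.25.
At the floor p = 206, quantity demanded = (208 − 206)/0.02 = 100.
Sellers' marginal cost at q' = 100: 29 + 0.06·100 = 35.
Δq = 2237.5 − 100 = 2137.5; wedge = 206 − 35 = 171.
DWL = ½ × 2137.5 × 171 = 182756.25.

182756.25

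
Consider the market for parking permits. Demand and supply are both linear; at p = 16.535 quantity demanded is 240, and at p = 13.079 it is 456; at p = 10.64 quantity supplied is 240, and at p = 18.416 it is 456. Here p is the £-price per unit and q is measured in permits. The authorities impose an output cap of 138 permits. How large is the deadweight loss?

Demand slope = (13.079 − 16.535)/(456 − 240) = −0.016, so p = 20.375 − 0.016q.
Supply slope = (18.416 − 10.64)/(456 − 240) = 0.036, so p = 2 + 0.036q.
Competitive equilibrium: 20.375 − 0.016q = 2 + 0.036q → q* = 353.3654, p* = 14.7212.
At q = 138: demand price = 20.375 − 0.016·138 = 18.167; supply price = 2 + 0.036·138 = 6.968.
Δq = 353.3654 − 138 = 215.3654; wedge = 18.167 − 6.968 = 11.199.
Deadweight loss = ½ × 215.3654 × 11.199 = £1205.94.

£1205.94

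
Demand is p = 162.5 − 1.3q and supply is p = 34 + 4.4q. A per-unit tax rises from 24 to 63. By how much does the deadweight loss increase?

297.63

Competitive equilibrium: 162.5 − 1.3q = 34 + 4.4q → q* = 22.5439, p* = 133.193.
For a per-unit tax t: Δq = t/5.7, so DWL = ½·t·(t/5.7) = t²/11.4.
At t = 24: DWL = 50.526. At t = 63: DWL = 348.158.
Increase = 348.158 − 50.526 = 297.63.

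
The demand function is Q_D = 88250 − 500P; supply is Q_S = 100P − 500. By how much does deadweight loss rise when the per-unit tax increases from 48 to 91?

249041.67

In inverse form: demand P = 176.5 − 0.002Q, supply P = 5 + 0.01Q.
Competitive equilibrium: 176.5 − 0.002Q = 5 + 0.01Q → Q* = 14291.6667, P* = 147.9167.
For a per-unit tax t: ΔQ = t/0.012, so DWL = ½·t·(t/0.012) = t²/0.024.
At t = 48: DWL = 96000. At t = 91: DWL = 345041.667.
Increase = 345041.667 − 96000 = 249041.67.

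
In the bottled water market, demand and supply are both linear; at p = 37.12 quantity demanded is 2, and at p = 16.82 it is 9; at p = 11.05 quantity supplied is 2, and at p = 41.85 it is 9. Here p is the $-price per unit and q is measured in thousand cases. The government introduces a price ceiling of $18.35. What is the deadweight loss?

$13.35 thousand

Demand slope = (16.82 − 37.12)/(9 − 2) = −2.9, so p = 42.92 − 2.9q.
Supply slope = (41.85 − 11.05)/(9 − 2) = 4.4, so p = 2.25 + 4.4q.
Competitive equilibrium: 42.92 − 2.9q = 2.25 + 4.4q → q* = 5.5712, p* = 26.7634.
At the ceiling p = 18.35, quantity supplied = (18.35 − 2.25)/4.4 = 3.6591.
Willingness to pay at q' = 3.6591: 42.92 − 2.9·3.6591 = 32.3086.
Δq = 5.5712 − 3.6591 = 1.9121; wedge = 32.3086 − 18.35 = 13.9586.
Welfare loss = ½ × 1.9121 × 13.9586 = $13.35 thousand.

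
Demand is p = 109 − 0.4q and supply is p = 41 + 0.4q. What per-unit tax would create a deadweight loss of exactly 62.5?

Competitive equilibrium: 109 − 0.4q = 41 + 0.4q → q* = 85, p* = 75.
A tax t gives Δq = t/0.8 and wedge t, so DWL = t²/1.6.
t²/1.6 = 62.5 → t² = 100 → t = 10.

10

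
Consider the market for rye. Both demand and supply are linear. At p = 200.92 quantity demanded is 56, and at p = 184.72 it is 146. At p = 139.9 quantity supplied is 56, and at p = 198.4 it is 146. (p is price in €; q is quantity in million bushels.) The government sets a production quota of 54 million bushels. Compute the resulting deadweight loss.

€2366.74 million

Demand slope = (184.72 − 200.92)/(146 − 56) = −0.18, so p = 211 − 0.18q.
Supply slope = (198.4 − 139.9)/(146 − 56) = 0.65, so p = 103.5 + 0.65q.
Competitive equilibrium: 211 − 0.18q = 103.5 + 0.65q → q* = 129.5181, p* = 187.6867.
At q = 54: demand price = 211 − 0.18·54 = 201.28; supply price = 103.5 + 0.65·54 = 138.6.
Δq = 129.5181 − 54 = 75.5181; wedge = 201.28 − 138.6 = 62.68.
Deadweight loss = ½ × 75.5181 × 62.68 = €2366.74 million.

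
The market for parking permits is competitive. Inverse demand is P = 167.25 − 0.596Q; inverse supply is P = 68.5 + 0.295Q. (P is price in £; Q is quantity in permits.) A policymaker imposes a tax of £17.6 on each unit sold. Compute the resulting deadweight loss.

£173.83

Competitive equilibrium: 167.25 − 0.596Q = 68.5 + 0.295Q → Q* = 110.8305, P* = 101.195.
With the tax, the buyer price exceeds the seller price by 17.6: (167.25 − 0.596Q) − (68.5 + 0.295Q) = 17.6 → Q' = 91.0774.
ΔQ = 110.8305 − 91.0774 = 19.7531; the wedge equals the tax, 17.6.
DWL = ½ × 19.7531 × 17.6 = £173.83.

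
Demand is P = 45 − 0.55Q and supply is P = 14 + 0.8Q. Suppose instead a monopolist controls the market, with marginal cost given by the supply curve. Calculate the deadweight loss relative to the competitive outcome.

Competitive equilibrium: 45 − 0.55Q = 14 + 0.8Q → Q* = 22.963, P* = 32.3704.
Marginal revenue: MR = 45 − 1.1Q. Set MR = MC: 45 − 1.1Q = 14 + 0.8Q → Q_m = 16.3158.
Price P_m = 45 − 0.55·16.3158 = 36.0263; MC(Q_m) = 14 + 0.8·16.3158 = 27.0526.
Competitive Q* = 22.963, so ΔQ = 6.6472; wedge = 36.0263 − 27.0526 = 8.9737.
The triangle = ½ × 6.6472 × 8.9737 = 29.82.

29.82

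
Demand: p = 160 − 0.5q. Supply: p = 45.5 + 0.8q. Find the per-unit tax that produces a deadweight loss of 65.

Competitive equilibrium: 160 − 0.5q = 45.5 + 0.8q → q* = 88.0769, p* = 115.9615.
A tax t gives Δq = t/1.3 and wedge t, so DWL = t²/2.6.
t²/2.6 = 65 → t² = 169 → t = 13.

13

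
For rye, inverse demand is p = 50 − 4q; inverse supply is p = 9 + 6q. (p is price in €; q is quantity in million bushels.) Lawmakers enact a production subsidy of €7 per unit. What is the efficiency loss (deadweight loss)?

Competitive equilibrium: 50 − 4q = 9 + 6q → q* = 4.1, p* = 33.6.
The subsidy lowers effective supply by 7: p = 2 + 6q.
New quantity: 50 − 4q = 2 + 6q → q' = 4.8.
Overproduction Δq = 4.8 − 4.1 = 0.7; wedge = subsidy = 7.
Deadweight loss = ½ × 0.7 × 7 = €2.45 million.

€2.45 million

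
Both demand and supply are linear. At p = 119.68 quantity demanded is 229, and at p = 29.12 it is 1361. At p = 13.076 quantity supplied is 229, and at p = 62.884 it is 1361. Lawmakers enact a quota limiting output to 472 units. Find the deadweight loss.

23580.51

Demand slope = (29.12 − 119.68)/(1361 − 229) = −0.08, so p = 138 − 0.08q.
Supply slope = (62.884 − 13.076)/(1361 − 229) = 0.044, so p = 3 + 0.044q.
Competitive equilibrium: 138 − 0.08q = 3 + 0.044q → q* = 1088.7097, p* = 50.9032.
At q = 472: demand price = 138 − 0.08·472 = 100.24; supply price = 3 + 0.044·472 = 23.768.
Δq = 1088.7097 − 472 = 616.7097; wedge = 100.24 − 23.768 = 76.472.
Welfare loss = ½ × 616.7097 × 76.472 = 23580.51.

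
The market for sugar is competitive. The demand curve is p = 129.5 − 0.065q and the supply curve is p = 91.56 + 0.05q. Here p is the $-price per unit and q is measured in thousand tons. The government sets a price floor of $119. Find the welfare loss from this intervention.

Competitive equilibrium: 129.5 − 0.065q = 91.56 + 0.05q → q* = 329.913043, p* = 108.055652.
At the floor p = 119, quantity demanded = (129.5 − 119)/0.065 = 161.538462.
Sellers' marginal cost at q' = 161.538462: 91.56 + 0.05·161.538462 = 99.636923.
Δq = 329.913043 − 161.538462 = 168.374581; wedge = 119 − 99.636923 = 19.363077.
The triangle = ½ × 168.374581 × 19.363077 = $1630.12 thousand.

$1630.12 thousand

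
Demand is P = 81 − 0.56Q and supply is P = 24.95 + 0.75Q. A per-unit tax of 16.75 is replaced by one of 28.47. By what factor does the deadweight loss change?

2.889

Competitive equilibrium: 81 − 0.56Q = 24.95 + 0.75Q → Q* = 42.7863, P* = 57.0397.
For a per-unit tax t: ΔQ = t/1.31, so DWL = ½·t·(t/1.31) = t²/2.62.
At t = 16.75: DWL = 107.085. At t = 28.47: DWL = 309.367.
Ratio = (28.47/16.75)² = 2.889.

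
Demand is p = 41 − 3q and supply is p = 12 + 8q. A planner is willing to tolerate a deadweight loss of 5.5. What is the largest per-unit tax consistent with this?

Competitive equilibrium: 41 − 3q = 12 + 8q → q* = 2.6364, p* = 33.0909.
A tax t gives Δq = t/11 and wedge t, so DWL = t²/22.
t²/22 = 5.5 → t² = 121 → t = 11.

11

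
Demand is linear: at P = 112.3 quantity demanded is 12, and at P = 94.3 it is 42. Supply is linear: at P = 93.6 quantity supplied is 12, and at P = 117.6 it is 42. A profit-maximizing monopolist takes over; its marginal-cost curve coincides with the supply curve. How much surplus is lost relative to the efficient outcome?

40.51

Demand slope = (94.3 − 112.3)/(42 − 12) = −0.6, so P = 119.5 − 0.6Q.
Supply slope = (117.6 − 93.6)/(42 − 12) = 0.8, so P = 84 + 0.8Q.
Competitive equilibrium: 119.5 − 0.6Q = 84 + 0.8Q → Q* = 25.3571, P* = 104.2857.
Marginal revenue: MR = 119.5 − 1.2Q. Set MR = MC: 119.5 − 1.2Q = 84 + 0.8Q → Q_m = 17.75.
Price P_m = 119.5 − 0.6·17.75 = 108.85; MC(Q_m) = 84 + 0.8·17.75 = 98.2.
Competitive Q* = 25.3571, so ΔQ = 7.6071; wedge = 108.85 − 98.2 = 10.65.
DWL = ½ × 7.6071 × 10.65 = 40.51.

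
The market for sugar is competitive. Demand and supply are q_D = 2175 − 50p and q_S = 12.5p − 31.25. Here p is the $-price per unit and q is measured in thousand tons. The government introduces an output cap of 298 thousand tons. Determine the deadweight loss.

$627.20 thousand

In inverse form: demand p = 43.5 − 0.02q, supply p = 2.5 + 0.08q.
Competitive equilibrium: 43.5 − 0.02q = 2.5 + 0.08q → q* = 410, p* = 35.3.
At q = 298: demand price = 43.5 − 0.02·298 = 37.54; supply price = 2.5 + 0.08·298 = 26.34.
Δq = 410 − 298 = 112; wedge = 37.54 − 26.34 = 11.2.
Deadweight loss = ½ × 112 × 11.2 = $627.20 thousand.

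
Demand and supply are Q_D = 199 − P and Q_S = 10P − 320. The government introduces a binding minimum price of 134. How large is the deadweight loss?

In inverse form: demand P = 199 − Q, supply P = 32 + 0.1Q.
Competitive equilibrium: 199 − Q = 32 + 0.1Q → Q* = 151.8182, P* = 47.1818.
At the floor P = 134, quantity demanded = (199 − 134)/1 = 65.
Sellers' marginal cost at Q' = 65: 32 + 0.1·65 = 38.5.
ΔQ = 151.8182 − 65 = 86.8182; wedge = 134 − 38.5 = 95.5.
The triangle = ½ × 86.8182 × 95.5 = 4145.57.

4145.57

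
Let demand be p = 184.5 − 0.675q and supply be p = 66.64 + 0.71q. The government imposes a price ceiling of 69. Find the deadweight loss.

4630.69

Competitive equilibrium: 184.5 − 0.675q = 66.64 + 0.71q → q* = 85.0975, p* = 127.0592.
At the ceiling p = 69, quantity supplied = (69 − 66.64)/0.71 = 3.3239.
Willingness to pay at q' = 3.3239: 184.5 − 0.675·3.3239 = 182.2564.
Δq = 85.0975 − 3.3239 = 81.7736; wedge = 182.2564 − 69 = 113.2564.
Welfare loss = ½ × 81.7736 × 113.2564 = 4630.69.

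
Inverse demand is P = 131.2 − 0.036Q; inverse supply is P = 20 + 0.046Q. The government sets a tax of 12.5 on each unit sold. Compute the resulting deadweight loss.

952.74

Competitive equilibrium: 131.2 − 0.036Q = 20 + 0.046Q → Q* = 1356.0976, P* = 82.3805.
With the tax, the buyer price exceeds the seller price by 12.5: (131.2 − 0.036Q) − (20 + 0.046Q) = 12.5 → Q' = 1203.6585.
ΔQ = 1356.0976 − 1203.6585 = 152.4391; the wedge equals the tax, 12.5.
Welfare loss = ½ × 152.4391 × 12.5 = 952.74.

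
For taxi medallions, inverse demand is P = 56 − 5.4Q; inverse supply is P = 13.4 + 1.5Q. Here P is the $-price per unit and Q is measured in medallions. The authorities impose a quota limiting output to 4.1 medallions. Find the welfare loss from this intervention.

$14.84

Competitive equilibrium: 56 − 5.4Q = 13.4 + 1.5Q → Q* = 6.1739, P* = 22.6609.
At Q = 4.1: demand price = 56 − 5.4·4.1 = 33.86; supply price = 13.4 + 1.5·4.1 = 19.55.
ΔQ = 6.1739 − 4.1 = 2.0739; wedge = 33.86 − 19.55 = 14.31.
The triangle = ½ × 2.0739 × 14.31 = $14.84.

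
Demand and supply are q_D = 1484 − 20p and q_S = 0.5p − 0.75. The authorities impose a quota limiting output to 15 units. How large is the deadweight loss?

429.22

In inverse form: demand p = 74.2 − 0.05q, supply p = 1.5 + 2q.
Competitive equilibrium: 74.2 − 0.05q = 1.5 + 2q → q* = 35.4634, p* = 72.4268.
At q = 15: demand price = 74.2 − 0.05·15 = 73.45; supply price = 1.5 + 2·15 = 31.5.
Δq = 35.4634 − 15 = 20.4634; wedge = 73.45 − 31.5 = 41.95.
DWL = ½ × 20.4634 × 41.95 = 429.22.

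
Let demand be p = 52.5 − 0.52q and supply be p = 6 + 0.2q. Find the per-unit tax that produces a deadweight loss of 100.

12

Competitive equilibrium: 52.5 − 0.52q = 6 + 0.2q → q* = 64.5833, p* = 18.9167.
A tax t gives Δq = t/0.72 and wedge t, so DWL = t²/1.44.
t²/1.44 = 100 → t² = 144 → t = 12.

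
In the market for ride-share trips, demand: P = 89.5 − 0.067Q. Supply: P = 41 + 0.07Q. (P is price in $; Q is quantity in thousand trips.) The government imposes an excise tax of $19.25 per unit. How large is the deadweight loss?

$1352.42 thousand

Competitive equilibrium: 89.5 − 0.067Q = 41 + 0.07Q → Q* = 354.0146, P* = 65.781.
With the tax, the buyer price exceeds the seller price by 19.25: (89.5 − 0.067Q) − (41 + 0.07Q) = 19.25 → Q' = 213.5036.
ΔQ = 354.0146 − 213.5036 = 140.511; the wedge equals the tax, 19.25.
Welfare loss = ½ × 140.511 × 19.25 = $1352.42 thousand.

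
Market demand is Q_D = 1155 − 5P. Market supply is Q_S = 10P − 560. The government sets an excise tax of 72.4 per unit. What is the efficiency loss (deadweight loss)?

8736.27

In inverse form: demand P = 231 − 0.2Q, supply P = 56 + 0.1Q.
Competitive equilibrium: 231 − 0.2Q = 56 + 0.1Q → Q* = 583.3333, P* = 114.3333.
With the tax, the buyer price exceeds the seller price by 72.4: (231 − 0.2Q) − (56 + 0.1Q) = 72.4 → Q' = 342.
ΔQ = 583.3333 − 342 = 241.3333; the wedge equals the tax, 72.4.
Welfare loss = ½ × 241.3333 × 72.4 = 8736.27.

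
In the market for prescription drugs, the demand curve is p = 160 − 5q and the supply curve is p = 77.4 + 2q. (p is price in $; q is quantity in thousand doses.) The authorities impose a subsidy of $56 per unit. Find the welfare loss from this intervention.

Competitive equilibrium: 160 − 5q = 77.4 + 2q → q* = 11.8, p* = 101.
The subsidy lowers effective supply by 56: p = 21.4 + 2q.
New quantity: 160 − 5q = 21.4 + 2q → q' = 19.8.
Overproduction Δq = 19.8 − 11.8 = 8; wedge = subsidy = 56.
The triangle = ½ × 8 × 56 = $224 thousand.

$224 thousand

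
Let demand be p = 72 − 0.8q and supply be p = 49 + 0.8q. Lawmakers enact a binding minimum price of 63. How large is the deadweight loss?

7.81

Competitive equilibrium: 72 − 0.8q = 49 + 0.8q → q* = 14.375, p* = 60.5.
At the floor p = 63, quantity demanded = (72 − 63)/0.8 = 11.25.
Sellers' marginal cost at q' = 11.25: 49 + 0.8·11.25 = 58.
Δq = 14.375 − 11.25 = 3.125; wedge = 63 − 58 = 5.
Welfare loss = ½ × 3.125 × 5 = 7.81.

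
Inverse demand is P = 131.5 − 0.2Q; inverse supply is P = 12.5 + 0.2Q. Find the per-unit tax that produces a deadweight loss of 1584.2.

35.6

Competitive equilibrium: 131.5 − 0.2Q = 12.5 + 0.2Q → Q* = 297.5, P* = 72.
A tax t gives ΔQ = t/0.4 and wedge t, so DWL = t²/0.8.
t²/0.8 = 1584.2 → t² = 1267.36 → t = 35.6.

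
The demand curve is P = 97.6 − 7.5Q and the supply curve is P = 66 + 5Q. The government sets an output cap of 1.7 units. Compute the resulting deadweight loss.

Competitive equilibrium: 97.6 − 7.5Q = 66 + 5Q → Q* = 2.528, P* = 78.64.
At Q = 1.7: demand price = 97.6 − 7.5·1.7 = 84.85; supply price = 66 + 5·1.7 = 74.5.
ΔQ = 2.528 − 1.7 = 0.828; wedge = 84.85 − 74.5 = 10.35.
The triangle = ½ × 0.828 × 10.35 = 4.28.

4.28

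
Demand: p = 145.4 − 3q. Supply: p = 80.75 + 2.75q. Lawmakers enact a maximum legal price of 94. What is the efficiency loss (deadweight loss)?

118.69

Competitive equilibrium: 145.4 − 3q = 80.75 + 2.75q → q* = 11.2435, p* = 111.6696.
At the ceiling p = 94, quantity supplied = (94 − 80.75)/2.75 = 4.8182.
Willingness to pay at q' = 4.8182: 145.4 − 3·4.8182 = 130.9454.
Δq = 11.2435 − 4.8182 = 6.4253; wedge = 130.9454 − 94 = 36.9454.
The triangle = ½ × 6.4253 × 36.9454 = 118.69.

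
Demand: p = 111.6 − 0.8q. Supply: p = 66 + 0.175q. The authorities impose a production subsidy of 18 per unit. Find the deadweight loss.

Competitive equilibrium: 111.6 − 0.8q = 66 + 0.175q → q* = 46.7692, p* = 74.1846.
The subsidy lowers effective supply by 18: p = 48 + 0.175q.
New quantity: 111.6 − 0.8q = 48 + 0.175q → q' = 65.2308.
Overproduction Δq = 65.2308 − 46.7692 = 18.4616; wedge = subsidy = 18.
Deadweight loss = ½ × 18.4616 × 18 = 166.15.

166.15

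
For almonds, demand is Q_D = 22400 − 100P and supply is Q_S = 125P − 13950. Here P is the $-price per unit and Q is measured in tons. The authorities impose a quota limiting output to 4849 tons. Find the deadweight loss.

$17525.39

In inverse form: demand P = 224 − 0.01Q, supply P = 111.6 + 0.008Q.
Competitive equilibrium: 224 − 0.01Q = 111.6 + 0.008Q → Q* = 6244.4444, P* = 161.5556.
At Q = 4849: demand price = 224 − 0.01·4849 = 175.51; supply price = 111.6 + 0.008·4849 = 150.392.
ΔQ = 6244.4444 − 4849 = 1395.4444; wedge = 175.51 − 150.392 = 25.118.
DWL = ½ × 1395.4444 × 25.118 = $17525.39.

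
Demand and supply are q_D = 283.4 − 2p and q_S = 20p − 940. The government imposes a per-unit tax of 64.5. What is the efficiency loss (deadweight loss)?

In inverse form: demand p = 141.7 − 0.5q, supply p = 47 + 0.05q.
Competitive equilibrium: 141.7 − 0.5q = 47 + 0.05q → q* = 172.18182, p* = 55.60909.
With the tax, the buyer price exceeds the seller price by 64.5: (141.7 − 0.5q) − (47 + 0.05q) = 64.5 → q' = 54.90909.
Δq = 172.18182 − 54.90909 = 117.27273; the wedge equals the tax, 64.5.
Welfare loss = ½ × 117.27273 × 64.5 = 3782.05.

3782.05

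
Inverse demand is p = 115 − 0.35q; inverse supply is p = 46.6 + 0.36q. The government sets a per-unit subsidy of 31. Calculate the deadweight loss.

676.76

Competitive equilibrium: 115 − 0.35q = 46.6 + 0.36q → q* = 96.338, p* = 81.2817.
The subsidy lowers effective supply by 31: p = 15.6 + 0.36q.
New quantity: 115 − 0.35q = 15.6 + 0.36q → q' = 140.
Overproduction Δq = 140 − 96.338 = 43.662; wedge = subsidy = 31.
DWL = ½ × 43.662 × 31 = 676.76.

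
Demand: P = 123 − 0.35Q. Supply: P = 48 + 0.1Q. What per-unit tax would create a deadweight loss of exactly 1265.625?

Competitive equilibrium: 123 − 0.35Q = 48 + 0.1Q → Q* = 166.6667, P* = 64.6667.
A tax t gives ΔQ = t/0.45 and wedge t, so DWL = t²/0.9.
t²/0.9 = 1265.625 → t² = 1139.0625 → t = 33.75.

33.75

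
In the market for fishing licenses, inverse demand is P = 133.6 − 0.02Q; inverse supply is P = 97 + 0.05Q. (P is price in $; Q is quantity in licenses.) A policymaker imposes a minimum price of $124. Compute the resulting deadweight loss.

Competitive equilibrium: 133.6 − 0.02Q = 97 + 0.05Q → Q* = 522.8571, P* = 123.1429.
At the floor P = 124, quantity demanded = (133.6 − 124)/0.02 = 480.
Sellers' marginal cost at Q' = 480: 97 + 0.05·480 = 121.
ΔQ = 522.8571 − 480 = 42.8571; wedge = 124 − 121 = 3.
DWL = ½ × 42.8571 × 3 = $64.29.

$64.29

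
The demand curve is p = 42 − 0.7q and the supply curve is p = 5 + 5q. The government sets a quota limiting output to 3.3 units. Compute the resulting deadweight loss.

29.02

Competitive equilibrium: 42 − 0.7q = 5 + 5q → q* = 6.4912, p* = 37.4561.
At q = 3.3: demand price = 42 − 0.7·3.3 = 39.69; supply price = 5 + 5·3.3 = 21.5.
Δq = 6.4912 − 3.3 = 3.1912; wedge = 39.69 − 21.5 = 18.19.
Deadweight loss = ½ × 3.1912 × 18.19 = 29.02.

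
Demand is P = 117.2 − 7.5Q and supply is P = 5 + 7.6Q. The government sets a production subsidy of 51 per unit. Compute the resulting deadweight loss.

86.13

Competitive equilibrium: 117.2 − 7.5Q = 5 + 7.6Q → Q* = 7.43046, P* = 61.47152.
The subsidy lowers effective supply by 51: P = 7.6Q − 46.
New quantity: 117.2 − 7.5Q = 7.6Q − 46 → Q' = 10.80795.
Overproduction ΔQ = 10.80795 − 7.43046 = 3.37749; wedge = subsidy = 51.
Deadweight loss = ½ × 3.37749 × 51 = 86.13.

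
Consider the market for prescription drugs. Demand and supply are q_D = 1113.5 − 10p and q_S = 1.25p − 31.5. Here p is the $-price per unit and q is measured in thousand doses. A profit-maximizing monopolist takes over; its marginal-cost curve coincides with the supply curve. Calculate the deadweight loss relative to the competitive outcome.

$41.23 thousand

In inverse form: demand p = 111.35 − 0.1q, supply p = 25.2 + 0.8q.
Competitive equilibrium: 111.35 − 0.1q = 25.2 + 0.8q → q* = 95.7222, p* = 101.7778.
Marginal revenue: MR = 111.35 − 0.2q. Set MR = MC: 111.35 − 0.2q = 25.2 + 0.8q → q_m = 86.15.
Price p_m = 111.35 − 0.1·86.15 = 102.735; MC(q_m) = 25.2 + 0.8·86.15 = 94.12.
Competitive q* = 95.7222, so Δq = 9.5722; wedge = 102.735 − 94.12 = 8.615.
Deadweight loss = ½ × 9.5722 × 8.615 = $41.23 thousand.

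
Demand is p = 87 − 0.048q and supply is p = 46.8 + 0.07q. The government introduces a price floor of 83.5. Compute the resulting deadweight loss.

Competitive equilibrium: 87 − 0.048q = 46.8 + 0.07q → q* = 340.678, p* = 70.6475.
At the floor p = 83.5, quantity demanded = (87 − 83.5)/0.048 = 72.9167.
Sellers' marginal cost at q' = 72.9167: 46.8 + 0.07·72.9167 = 51.9042.
Δq = 340.678 − 72.9167 = 267.7613; wedge = 83.5 − 51.9042 = 31.5958.
Deadweight loss = ½ × 267.7613 × 31.5958 = 4230.07.

4230.07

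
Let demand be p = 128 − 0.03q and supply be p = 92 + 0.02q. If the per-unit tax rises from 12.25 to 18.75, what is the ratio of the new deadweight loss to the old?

2.343

Competitive equilibrium: 128 − 0.03q = 92 + 0.02q → q* = 720, p* = 106.4.
For a per-unit tax t: Δq = t/0.05, so DWL = ½·t·(t/0.05) = t²/0.1.
At t = 12.25: DWL = 1500.625. At t = 18.75: DWL = 3515.625.
Ratio = (18.75/12.25)² = 2.343.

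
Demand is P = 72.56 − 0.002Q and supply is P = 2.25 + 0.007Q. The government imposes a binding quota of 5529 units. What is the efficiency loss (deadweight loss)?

Competitive equilibrium: 72.56 − 0.002Q = 2.25 + 0.007Q → Q* = 7812.2222, P* = 56.9356.
At Q = 5529: demand price = 72.56 − 0.002·5529 = 61.502; supply price = 2.25 + 0.007·5529 = 40.953.
ΔQ = 7812.2222 − 5529 = 2283.2222; wedge = 61.502 − 40.953 = 20.549.
DWL = ½ × 2283.2222 × 20.549 = 23458.97.

23458.97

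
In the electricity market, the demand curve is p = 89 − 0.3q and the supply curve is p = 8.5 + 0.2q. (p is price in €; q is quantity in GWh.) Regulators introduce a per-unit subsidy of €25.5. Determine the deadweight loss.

Competitive equilibrium: 89 − 0.3q = 8.5 + 0.2q → q* = 161, p* = 40.7.
The subsidy lowers effective supply by 25.5: p = 0.2q − 17.
New quantity: 89 − 0.3q = 0.2q − 17 → q' = 212.
Overproduction Δq = 212 − 161 = 51; wedge = subsidy = 25.5.
Deadweight loss = ½ × 51 × 25.5 = €650.25.

€650.25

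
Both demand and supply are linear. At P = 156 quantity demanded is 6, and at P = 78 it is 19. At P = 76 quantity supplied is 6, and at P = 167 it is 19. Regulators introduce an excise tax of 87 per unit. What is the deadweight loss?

291.12

Demand slope = (78 − 156)/(19 − 6) = −6, so P = 192 − 6Q.
Supply slope = (167 − 76)/(19 − 6) = 7, so P = 34 + 7Q.
Competitive equilibrium: 192 − 6Q = 34 + 7Q → Q* = 12.1538, P* = 119.0769.
With the tax, the buyer price exceeds the seller price by 87: (192 − 6Q) − (34 + 7Q) = 87 → Q' = 5.4615.
ΔQ = 12.1538 − 5.4615 = 6.6923; the wedge equals the tax, 87.
The triangle = ½ × 6.6923 × 87 = 291.12.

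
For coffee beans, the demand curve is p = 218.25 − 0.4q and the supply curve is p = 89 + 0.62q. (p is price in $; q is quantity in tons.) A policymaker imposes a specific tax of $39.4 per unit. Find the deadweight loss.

Competitive equilibrium: 218.25 − 0.4q = 89 + 0.62q → q* = 126.7157, p* = 167.5637.
With the tax, the buyer price exceeds the seller price by 39.4: (218.25 − 0.4q) − (89 + 0.62q) = 39.4 → q' = 88.0882.
Δq = 126.7157 − 88.0882 = 38.6275; the wedge equals the tax, 39.4.
Welfare loss = ½ × 38.6275 × 39.4 = $760.96.

$760.96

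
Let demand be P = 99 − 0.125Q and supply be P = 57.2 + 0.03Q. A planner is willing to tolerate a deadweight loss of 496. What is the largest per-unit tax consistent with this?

Competitive equilibrium: 99 − 0.125Q = 57.2 + 0.03Q → Q* = 269.6774, P* = 65.2903.
A tax t gives ΔQ = t/0.155 and wedge t, so DWL = t²/0.31.
t²/0.31 = 496 → t² = 153.76 → t = 12.4.

12.4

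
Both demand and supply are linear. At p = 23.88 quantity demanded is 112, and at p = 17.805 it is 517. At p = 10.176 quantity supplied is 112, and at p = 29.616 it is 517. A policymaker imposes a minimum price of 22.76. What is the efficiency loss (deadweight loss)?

Demand slope = (17.805 − 23.88)/(517 − 112) = −0.015, so p = 25.56 − 0.015q.
Supply slope = (29.616 − 10.176)/(517 − 112) = 0.048, so p = 4.8 + 0.048q.
Competitive equilibrium: 25.56 − 0.015q = 4.8 + 0.048q → q* = 329.5238, p* = 20.6171.
At the floor p = 22.76, quantity demanded = (25.56 − 22.76)/0.015 = 186.6667.
Sellers' marginal cost at q' = 186.6667: 4.8 + 0.048·186.6667 = 13.76.
Δq = 329.5238 − 186.6667 = 142.8571; wedge = 22.76 − 13.76 = 9.
Deadweight loss = ½ × 142.8571 × 9 = 642.86.

642.86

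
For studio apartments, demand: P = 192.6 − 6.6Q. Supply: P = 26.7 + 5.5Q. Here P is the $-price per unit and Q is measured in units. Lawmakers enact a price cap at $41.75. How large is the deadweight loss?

$728.64

Competitive equilibrium: 192.6 − 6.6Q = 26.7 + 5.5Q → Q* = 13.7107, P* = 102.1091.
At the ceiling P = 41.75, quantity supplied = (41.75 − 26.7)/5.5 = 2.7364.
Willingness to pay at Q' = 2.7364: 192.6 − 6.6·2.7364 = 174.5398.
ΔQ = 13.7107 − 2.7364 = 10.9743; wedge = 174.5398 − 41.75 = 132.7898.
Welfare loss = ½ × 10.9743 × 132.7898 = $728.64.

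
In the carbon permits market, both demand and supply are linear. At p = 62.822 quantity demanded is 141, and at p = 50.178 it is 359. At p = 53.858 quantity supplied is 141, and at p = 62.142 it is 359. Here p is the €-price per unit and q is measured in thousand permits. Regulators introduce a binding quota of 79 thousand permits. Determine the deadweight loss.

€1158.79 thousand

Demand slope = (50.178 − 62.822)/(359 − 141) = −0.058, so p = 71 − 0.058q.
Supply slope = (62.142 − 53.858)/(359 − 141) = 0.038, so p = 48.5 + 0.038q.
Competitive equilibrium: 71 − 0.058q = 48.5 + 0.038q → q* = 234.375, p* = 57.4063.
At q = 79: demand price = 71 − 0.058·79 = 66.418; supply price = 48.5 + 0.038·79 = 51.502.
Δq = 234.375 − 79 = 155.375; wedge = 66.418 − 51.502 = 14.916.
The triangle = ½ × 155.375 × 14.916 = €1158.79 thousand.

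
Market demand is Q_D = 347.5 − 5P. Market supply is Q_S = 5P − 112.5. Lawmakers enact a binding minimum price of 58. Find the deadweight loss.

In inverse form: demand P = 69.5 − 0.2Q, supply P = 22.5 + 0.2Q.
Competitive equilibrium: 69.5 − 0.2Q = 22.5 + 0.2Q → Q* = 117.5, P* = 46.
At the floor P = 58, quantity demanded = (69.5 − 58)/0.2 = 57.5.
Sellers' marginal cost at Q' = 57.5: 22.5 + 0.2·57.5 = 34.
ΔQ = 117.5 − 57.5 = 60; wedge = 58 − 34 = 24.
Deadweight loss = ½ × 60 × 24 = 720.

720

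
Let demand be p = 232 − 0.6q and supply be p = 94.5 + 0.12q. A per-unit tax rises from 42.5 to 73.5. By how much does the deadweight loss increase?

Competitive equilibrium: 232 − 0.6q = 94.5 + 0.12q → q* = 190.9722, p* = 117.4167.
For a per-unit tax t: Δq = t/0.72, so DWL = ½·t·(t/0.72) = t²/1.44.
At t = 42.5: DWL = 1254.34. At t = 73.5: DWL = 3751.563.
Increase = 3751.563 − 1254.34 = 2497.22.

2497.22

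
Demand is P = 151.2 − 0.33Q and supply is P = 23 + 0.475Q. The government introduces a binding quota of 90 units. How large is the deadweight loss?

1930.47

Competitive equilibrium: 151.2 − 0.33Q = 23 + 0.475Q → Q* = 159.2547, P* = 98.646.
At Q = 90: demand price = 151.2 − 0.33·90 = 121.5; supply price = 23 + 0.475·90 = 65.75.
ΔQ = 159.2547 − 90 = 69.2547; wedge = 121.5 − 65.75 = 55.75.
The triangle = ½ × 69.2547 × 55.75 = 1930.47.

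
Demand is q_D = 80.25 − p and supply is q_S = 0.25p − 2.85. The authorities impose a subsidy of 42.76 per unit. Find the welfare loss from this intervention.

In inverse form: demand p = 80.25 − q, supply p = 11.4 + 4q.
Competitive equilibrium: 80.25 − q = 11.4 + 4q → q* = 13.77, p* = 66.48.
The subsidy lowers effective supply by 42.76: p = 4q − 31.36.
New quantity: 80.25 − q = 4q − 31.36 → q' = 22.322.
Overproduction Δq = 22.322 − 13.77 = 8.552; wedge = subsidy = 42.76.
The triangle = ½ × 8.552 × 42.76 = 182.84.

182.84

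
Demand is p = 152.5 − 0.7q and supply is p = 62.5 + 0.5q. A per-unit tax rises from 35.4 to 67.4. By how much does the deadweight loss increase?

1370.67

Competitive equilibrium: 152.5 − 0.7q = 62.5 + 0.5q → q* = 75, p* = 100.
For a per-unit tax t: Δq = t/1.2, so DWL = ½·t·(t/1.2) = t²/2.4.
At t = 35.4: DWL = 522.15. At t = 67.4: DWL = 1892.817.
Increase = 1892.817 − 522.15 = 1370.67.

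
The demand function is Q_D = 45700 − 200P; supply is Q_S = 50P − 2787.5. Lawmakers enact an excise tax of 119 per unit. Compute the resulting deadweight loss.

283220

In inverse form: demand P = 228.5 − 0.005Q, supply P = 55.75 + 0.02Q.
Competitive equilibrium: 228.5 − 0.005Q = 55.75 + 0.02Q → Q* = 6910, P* = 193.95.
With the tax, the buyer price exceeds the seller price by 119: (228.5 − 0.005Q) − (55.75 + 0.02Q) = 119 → Q' = 2150.
ΔQ = 6910 − 2150 = 4760; the wedge equals the tax, 119.
Deadweight loss = ½ × 4760 × 119 = 283220.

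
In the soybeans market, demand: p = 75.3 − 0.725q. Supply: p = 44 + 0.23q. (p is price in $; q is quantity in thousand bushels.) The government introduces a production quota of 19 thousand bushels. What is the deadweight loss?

$90.60 thousand

Competitive equilibrium: 75.3 − 0.725q = 44 + 0.23q → q* = 32.7749, p* = 51.5382.
At q = 19: demand price = 75.3 − 0.725·19 = 61.525; supply price = 44 + 0.23·19 = 48.37.
Δq = 32.7749 − 19 = 13.7749; wedge = 61.525 − 48.37 = 13.155.
The triangle = ½ × 13.7749 × 13.155 = $90.60 thousand.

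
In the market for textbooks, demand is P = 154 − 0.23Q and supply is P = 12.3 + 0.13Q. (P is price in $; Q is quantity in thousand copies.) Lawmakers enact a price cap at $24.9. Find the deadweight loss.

Competitive equilibrium: 154 − 0.23Q = 12.3 + 0.13Q → Q* = 393.6111, P* = 63.4694.
At the ceiling P = 24.9, quantity supplied = (24.9 − 12.3)/0.13 = 96.9231.
Willingness to pay at Q' = 96.9231: 154 − 0.23·96.9231 = 131.7077.
ΔQ = 393.6111 − 96.9231 = 296.688; wedge = 131.7077 − 24.9 = 106.8077.
Deadweight loss = ½ × 296.688 × 106.8077 = $15844.28 thousand.

$15844.28 thousand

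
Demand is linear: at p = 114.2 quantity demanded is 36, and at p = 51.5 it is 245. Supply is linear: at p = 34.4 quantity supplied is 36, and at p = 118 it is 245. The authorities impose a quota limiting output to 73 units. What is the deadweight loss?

Demand slope = (51.5 − 114.2)/(245 − 36) = −0.3, so p = 125 − 0.3q.
Supply slope = (118 − 34.4)/(245 − 36) = 0.4, so p = 20 + 0.4q.
Competitive equilibrium: 125 − 0.3q = 20 + 0.4q → q* = 150, p* = 80.
At q = 73: demand price = 125 − 0.3·73 = 103.1; supply price = 20 + 0.4·73 = 49.2.
Δq = 150 − 73 = 77; wedge = 103.1 − 49.2 = 53.9.
Deadweight loss = ½ × 77 × 53.9 = 2075.15.

2075.15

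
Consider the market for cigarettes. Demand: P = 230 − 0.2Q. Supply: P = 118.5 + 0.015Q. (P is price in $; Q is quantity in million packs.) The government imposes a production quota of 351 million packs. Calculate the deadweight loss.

$3019.82 million

Competitive equilibrium: 230 − 0.2Q = 118.5 + 0.015Q → Q* = 518.6047, P* = 126.2791.
At Q = 351: demand price = 230 − 0.2·351 = 159.8; supply price = 118.5 + 0.015·351 = 123.765.
ΔQ = 518.6047 − 351 = 167.6047; wedge = 159.8 − 123.765 = 36.035.
Deadweight loss = ½ × 167.6047 × 36.035 = $3019.82 million.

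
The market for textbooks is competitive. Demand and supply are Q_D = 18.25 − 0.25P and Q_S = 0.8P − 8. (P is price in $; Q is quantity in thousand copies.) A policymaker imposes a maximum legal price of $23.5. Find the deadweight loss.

$3.78 thousand

In inverse form: demand P = 73 − 4Q, supply P = 10 + 1.25Q.
Competitive equilibrium: 73 − 4Q = 10 + 1.25Q → Q* = 12, P* = 25.
At the ceiling P = 23.5, quantity supplied = (23.5 − 10)/1.25 = 10.8.
Willingness to pay at Q' = 10.8: 73 − 4·10.8 = 29.8.
ΔQ = 12 − 10.8 = 1.2; wedge = 29.8 − 23.5 = 6.3.
Deadweight loss = ½ × 1.2 × 6.3 = $3.78 thousand.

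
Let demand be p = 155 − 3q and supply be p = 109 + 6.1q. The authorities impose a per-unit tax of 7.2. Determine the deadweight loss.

Competitive equilibrium: 155 − 3q = 109 + 6.1q → q* = 5.0549, p* = 139.8352.
With the tax, the buyer price exceeds the seller price by 7.2: (155 − 3q) − (109 + 6.1q) = 7.2 → q' = 4.2637.
Δq = 5.0549 − 4.2637 = 0.7912; the wedge equals the tax, 7.2.
Welfare loss = ½ × 0.7912 × 7.2 = 2.85.

2.85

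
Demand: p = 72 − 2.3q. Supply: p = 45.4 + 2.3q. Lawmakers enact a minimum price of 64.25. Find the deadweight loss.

Competitive equilibrium: 72 − 2.3q = 45.4 + 2.3q → q* = 5.7826, p* = 58.7.
At the floor p = 64.25, quantity demanded = (72 − 64.25)/2.3 = 3.3696.
Sellers' marginal cost at q' = 3.3696: 45.4 + 2.3·3.3696 = 53.1501.
Δq = 5.7826 − 3.3696 = 2.413; wedge = 64.25 − 53.1501 = 11.0999.
DWL = ½ × 2.413 × 11.0999 = 13.39.

13.39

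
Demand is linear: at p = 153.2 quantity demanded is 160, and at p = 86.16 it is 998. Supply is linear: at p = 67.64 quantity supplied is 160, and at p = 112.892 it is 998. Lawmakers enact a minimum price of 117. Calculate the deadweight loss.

2318.12

Demand slope = (86.16 − 153.2)/(998 − 160) = −0.08, so p = 166 − 0.08q.
Supply slope = (112.892 − 67.64)/(998 − 160) = 0.054, so p = 59 + 0.054q.
Competitive equilibrium: 166 − 0.08q = 59 + 0.054q → q* = 798.5075, p* = 102.1194.
At the floor p = 117, quantity demanded = (166 − 117)/0.08 = 612.5.
Sellers' marginal cost at q' = 612.5: 59 + 0.054·612.5 = 92.075.
Δq = 798.5075 − 612.5 = 186.0075; wedge = 117 − 92.075 = 24.925.
Deadweight loss = ½ × 186.0075 × 24.925 = 2318.12.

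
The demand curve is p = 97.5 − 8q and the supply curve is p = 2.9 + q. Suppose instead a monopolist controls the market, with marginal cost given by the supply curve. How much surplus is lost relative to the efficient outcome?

110.10

Competitive equilibrium: 97.5 − 8q = 2.9 + q → q* = 10.5111, p* = 13.4111.
Marginal revenue: MR = 97.5 − 16q. Set MR = MC: 97.5 − 16q = 2.9 + q → q_m = 5.5647.
Price p_m = 97.5 − 8·5.5647 = 52.9824; MC(q_m) = 2.9 + 1·5.5647 = 8.4647.
Competitive q* = 10.5111, so Δq = 4.9464; wedge = 52.9824 − 8.4647 = 44.5177.
Welfare loss = ½ × 4.9464 × 44.5177 = 110.10.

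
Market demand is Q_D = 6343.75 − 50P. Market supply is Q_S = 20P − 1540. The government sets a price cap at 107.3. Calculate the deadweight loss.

In inverse form: demand P = 126.875 − 0.02Q, supply P = 77 + 0.05Q.
Competitive equilibrium: 126.875 − 0.02Q = 77 + 0.05Q → Q* = 712.5, P* = 112.625.
At the ceiling P = 107.3, quantity supplied = (107.3 − 77)/0.05 = 606.
Willingness to pay at Q' = 606: 126.875 − 0.02·606 = 114.755.
ΔQ = 712.5 − 606 = 106.5; wedge = 114.755 − 107.3 = 7.455.
DWL = ½ × 106.5 × 7.455 = 396.98.

396.98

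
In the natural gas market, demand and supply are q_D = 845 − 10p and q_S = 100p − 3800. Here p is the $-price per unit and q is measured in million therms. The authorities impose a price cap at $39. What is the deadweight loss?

In inverse form: demand p = 84.5 − 0.1q, supply p = 38 + 0.01q.
Competitive equilibrium: 84.5 − 0.1q = 38 + 0.01q → q* = 422.7273, p* = 42.2273.
At the ceiling p = 39, quantity supplied = (39 − 38)/0.01 = 100.
Willingness to pay at q' = 100: 84.5 − 0.1·100 = 74.5.
Δq = 422.7273 − 100 = 322.7273; wedge = 74.5 − 39 = 35.5.
Deadweight loss = ½ × 322.7273 × 35.5 = $5728.41 million.

$5728.41 million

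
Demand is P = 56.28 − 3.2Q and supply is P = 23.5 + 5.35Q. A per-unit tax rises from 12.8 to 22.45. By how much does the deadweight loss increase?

19.89

Competitive equilibrium: 56.28 − 3.2Q = 23.5 + 5.35Q → Q* = 3.8339, P* = 44.0115.
For a per-unit tax t: ΔQ = t/8.55, so DWL = ½·t·(t/8.55) = t²/17.1.
At t = 12.8: DWL = 9.581. At t = 22.45: DWL = 29.474.
Increase = 29.474 − 9.581 = 19.89.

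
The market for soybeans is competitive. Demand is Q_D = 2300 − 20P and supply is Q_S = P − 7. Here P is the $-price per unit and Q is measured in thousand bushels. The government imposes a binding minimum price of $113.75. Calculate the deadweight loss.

$3182.41 thousand

In inverse form: demand P = 115 − 0.05Q, supply P = 7 + Q.
Competitive equilibrium: 115 − 0.05Q = 7 + Q → Q* = 102.8571, P* = 109.8571.
At the floor P = 113.75, quantity demanded = (115 − 113.75)/0.05 = 25.
Sellers' marginal cost at Q' = 25: 7 + 1·25 = 32.
ΔQ = 102.8571 − 25 = 77.8571; wedge = 113.75 − 32 = 81.75.
The triangle = ½ × 77.8571 × 81.75 = $3182.41 thousand.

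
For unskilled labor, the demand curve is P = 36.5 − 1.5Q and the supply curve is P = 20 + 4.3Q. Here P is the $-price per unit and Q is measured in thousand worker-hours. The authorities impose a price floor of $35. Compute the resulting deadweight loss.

Competitive equilibrium: 36.5 − 1.5Q = 20 + 4.3Q → Q* = 2.8448, P* = 32.2328.
At the floor P = 35, quantity demanded = (36.5 − 35)/1.5 = 1.
Sellers' marginal cost at Q' = 1: 20 + 4.3·1 = 24.3.
ΔQ = 2.8448 − 1 = 1.8448; wedge = 35 − 24.3 = 10.7.
Deadweight loss = ½ × 1.8448 × 10.7 = $9.87 thousand.

$9.87 thousand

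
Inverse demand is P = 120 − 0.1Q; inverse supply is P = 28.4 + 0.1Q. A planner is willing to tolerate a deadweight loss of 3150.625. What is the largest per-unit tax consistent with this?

Competitive equilibrium: 120 − 0.1Q = 28.4 + 0.1Q → Q* = 458, P* = 74.2.
A tax t gives ΔQ = t/0.2 and wedge t, so DWL = t²/0.4.
t²/0.4 = 3150.625 → t² = 1260.25 → t = 35.5.

35.5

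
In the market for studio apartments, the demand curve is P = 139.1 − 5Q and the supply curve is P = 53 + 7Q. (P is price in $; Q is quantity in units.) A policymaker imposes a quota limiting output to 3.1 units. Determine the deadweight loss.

Competitive equilibrium: 139.1 − 5Q = 53 + 7Q → Q* = 7.175, P* = 103.225.
At Q = 3.1: demand price = 139.1 − 5·3.1 = 123.6; supply price = 53 + 7·3.1 = 74.7.
ΔQ = 7.175 − 3.1 = 4.075; wedge = 123.6 − 74.7 = 48.9.
DWL = ½ × 4.075 × 48.9 = $99.63.

$99.63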